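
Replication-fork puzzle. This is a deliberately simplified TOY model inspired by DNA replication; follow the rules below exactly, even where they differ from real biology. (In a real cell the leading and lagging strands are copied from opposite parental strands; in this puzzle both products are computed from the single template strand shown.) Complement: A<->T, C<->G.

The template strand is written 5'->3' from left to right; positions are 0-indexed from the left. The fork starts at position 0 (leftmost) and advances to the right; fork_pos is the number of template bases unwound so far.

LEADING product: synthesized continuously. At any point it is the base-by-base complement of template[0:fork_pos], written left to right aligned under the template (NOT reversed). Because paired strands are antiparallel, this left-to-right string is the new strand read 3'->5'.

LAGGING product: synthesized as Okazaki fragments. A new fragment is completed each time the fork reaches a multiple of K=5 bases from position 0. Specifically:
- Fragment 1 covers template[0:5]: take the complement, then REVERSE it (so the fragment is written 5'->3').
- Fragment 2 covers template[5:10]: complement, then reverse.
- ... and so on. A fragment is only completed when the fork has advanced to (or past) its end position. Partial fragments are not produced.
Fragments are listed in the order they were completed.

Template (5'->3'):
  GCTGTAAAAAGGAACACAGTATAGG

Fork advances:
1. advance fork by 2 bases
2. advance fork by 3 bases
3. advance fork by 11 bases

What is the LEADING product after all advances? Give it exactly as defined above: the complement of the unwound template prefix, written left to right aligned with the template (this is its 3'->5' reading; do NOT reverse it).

Step 1: advance 2 -> fork_pos = 0 + 2 = 2.
Step 2: advance 3 -> fork_pos = 2 + 3 = 5.
Step 3: advance 11 -> fork_pos = 5 + 11 = 16.
Unwound prefix: template[0:16] = GCTGTAAAAAGGAACA
Complement it base by base (A<->T, C<->G), keeping left-to-right order:
  [0:5] GCTGT -> CGACA
  [5:10] AAAAA -> TTTTT
  [10:15] GGAAC -> CCTTG
  [15:16] A -> T
Concatenate: CGACATTTTTCCTTGT (length 16; written aligned with the template, i.e. 3'->5').

Answer: CGACATTTTTCCTTGT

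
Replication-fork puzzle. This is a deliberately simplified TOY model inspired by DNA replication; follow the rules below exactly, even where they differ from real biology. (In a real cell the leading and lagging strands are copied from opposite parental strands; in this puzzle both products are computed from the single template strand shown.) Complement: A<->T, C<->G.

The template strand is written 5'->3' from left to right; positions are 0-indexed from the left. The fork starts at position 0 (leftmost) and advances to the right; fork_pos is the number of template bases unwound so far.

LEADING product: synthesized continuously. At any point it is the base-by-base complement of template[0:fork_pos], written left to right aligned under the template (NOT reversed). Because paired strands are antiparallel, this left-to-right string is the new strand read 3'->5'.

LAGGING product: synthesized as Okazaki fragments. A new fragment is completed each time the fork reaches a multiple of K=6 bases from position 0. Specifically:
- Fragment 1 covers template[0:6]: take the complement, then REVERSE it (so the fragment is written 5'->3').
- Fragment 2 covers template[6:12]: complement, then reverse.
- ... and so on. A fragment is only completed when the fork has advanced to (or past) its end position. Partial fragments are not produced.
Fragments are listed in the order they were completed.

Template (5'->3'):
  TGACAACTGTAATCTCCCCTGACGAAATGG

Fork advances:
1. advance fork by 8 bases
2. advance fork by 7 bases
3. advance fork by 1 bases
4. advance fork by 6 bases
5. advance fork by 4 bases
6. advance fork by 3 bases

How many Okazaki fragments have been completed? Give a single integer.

Step 1: advance 8 -> fork_pos = 0 + 8 = 8. Reached multiple(s) of 6: 6 -> fragment 1 completed (1 total).
Step 2: advance 7 -> fork_pos = 8 + 7 = 15. Reached multiple(s) of 6: 12 -> fragment 2 completed (2 total).
Step 3: advance 1 -> fork_pos = 15 + 1 = 16. Next multiple of 6 is 18 (not reached); still 2 fragment(s).
Step 4: advance 6 -> fork_pos = 16 + 6 = 22. Reached multiple(s) of 6: 18 -> fragment 3 completed (3 total).
Step 5: advance 4 -> fork_pos = 22 + 4 = 26. Reached multiple(s) of 6: 24 -> fragment 4 completed (4 total).
Step 6: advance 3 -> fork_pos = 26 + 3 = 29. Next multiple of 6 is 30 (not reached); still 4 fragment(s).
Check: final fork_pos = 29; the multiples of 6 that are <= 29 are 6..24 -> 29 // 6 = 4 completed fragment(s).

Answer: 4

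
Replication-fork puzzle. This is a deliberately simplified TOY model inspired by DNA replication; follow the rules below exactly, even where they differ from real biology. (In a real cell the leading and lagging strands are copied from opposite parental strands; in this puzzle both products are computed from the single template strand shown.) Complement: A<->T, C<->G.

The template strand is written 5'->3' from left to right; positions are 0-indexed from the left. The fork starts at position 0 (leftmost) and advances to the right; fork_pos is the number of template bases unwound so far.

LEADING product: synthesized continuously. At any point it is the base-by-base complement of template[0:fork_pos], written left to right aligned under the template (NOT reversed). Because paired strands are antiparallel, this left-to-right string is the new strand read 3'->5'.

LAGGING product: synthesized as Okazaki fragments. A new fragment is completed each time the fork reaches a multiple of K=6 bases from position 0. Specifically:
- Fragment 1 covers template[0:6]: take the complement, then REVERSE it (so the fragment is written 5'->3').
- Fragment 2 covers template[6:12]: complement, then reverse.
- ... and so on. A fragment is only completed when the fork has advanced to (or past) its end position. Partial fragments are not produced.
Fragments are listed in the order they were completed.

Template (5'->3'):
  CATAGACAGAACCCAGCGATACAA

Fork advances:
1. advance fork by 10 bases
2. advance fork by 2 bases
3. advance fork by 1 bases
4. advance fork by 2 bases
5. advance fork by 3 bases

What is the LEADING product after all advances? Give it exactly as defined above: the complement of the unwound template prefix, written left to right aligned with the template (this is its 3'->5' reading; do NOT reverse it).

Answer: GTATCTGTCTTGGGTCGC

Derivation:
Step 1: advance 10 -> fork_pos = 0 + 10 = 10.
Step 2: advance 2 -> fork_pos = 10 + 2 = 12.
Step 3: advance 1 -> fork_pos = 12 + 1 = 13.
Step 4: advance 2 -> fork_pos = 13 + 2 = 15.
Step 5: advance 3 -> fork_pos = 15 + 3 = 18.
Unwound prefix: template[0:18] = CATAGACAGAACCCAGCG
Complement it base by base (A<->T, C<->G), keeping left-to-right order:
  [0:5] CATAG -> GTATC
  [5:10] ACAGA -> TGTCT
  [10:15] ACCCA -> TGGGT
  [15:18] GCG -> CGC
Concatenate: GTATCTGTCTTGGGTCGC (length 18; written aligned with the template, i.e. 3'->5').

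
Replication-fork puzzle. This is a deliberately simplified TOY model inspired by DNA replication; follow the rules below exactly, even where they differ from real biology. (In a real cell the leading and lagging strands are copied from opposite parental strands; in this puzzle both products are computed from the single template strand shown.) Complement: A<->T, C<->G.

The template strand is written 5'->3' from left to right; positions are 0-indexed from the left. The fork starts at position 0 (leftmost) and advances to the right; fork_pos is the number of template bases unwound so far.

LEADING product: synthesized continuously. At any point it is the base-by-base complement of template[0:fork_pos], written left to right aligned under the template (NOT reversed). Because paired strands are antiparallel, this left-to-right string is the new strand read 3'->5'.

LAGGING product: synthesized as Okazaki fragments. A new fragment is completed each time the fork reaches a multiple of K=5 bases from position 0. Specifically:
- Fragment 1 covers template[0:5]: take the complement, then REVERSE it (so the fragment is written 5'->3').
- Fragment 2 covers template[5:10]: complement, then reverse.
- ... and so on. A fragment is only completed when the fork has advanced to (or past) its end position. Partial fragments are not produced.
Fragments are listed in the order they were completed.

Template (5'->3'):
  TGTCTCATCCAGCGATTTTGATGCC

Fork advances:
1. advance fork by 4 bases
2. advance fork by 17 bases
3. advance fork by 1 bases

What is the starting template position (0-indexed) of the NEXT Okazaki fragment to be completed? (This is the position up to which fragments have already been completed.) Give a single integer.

Step 1: advance 4 -> fork_pos = 0 + 4 = 4. Next multiple of 5 is 5 (not reached); still 0 fragment(s).
Step 2: advance 17 -> fork_pos = 4 + 17 = 21. Reached multiple(s) of 5: 5, 10, 15, 20 -> fragments 1-4 completed (4 total).
Step 3: advance 1 -> fork_pos = 21 + 1 = 22. Next multiple of 5 is 25 (not reached); still 4 fragment(s).
4 fragment(s) completed, covering template[0:20] (4 x 5 = 20). The next fragment, fragment 5, covers template[20:25], so it starts at position 20.

Answer: 20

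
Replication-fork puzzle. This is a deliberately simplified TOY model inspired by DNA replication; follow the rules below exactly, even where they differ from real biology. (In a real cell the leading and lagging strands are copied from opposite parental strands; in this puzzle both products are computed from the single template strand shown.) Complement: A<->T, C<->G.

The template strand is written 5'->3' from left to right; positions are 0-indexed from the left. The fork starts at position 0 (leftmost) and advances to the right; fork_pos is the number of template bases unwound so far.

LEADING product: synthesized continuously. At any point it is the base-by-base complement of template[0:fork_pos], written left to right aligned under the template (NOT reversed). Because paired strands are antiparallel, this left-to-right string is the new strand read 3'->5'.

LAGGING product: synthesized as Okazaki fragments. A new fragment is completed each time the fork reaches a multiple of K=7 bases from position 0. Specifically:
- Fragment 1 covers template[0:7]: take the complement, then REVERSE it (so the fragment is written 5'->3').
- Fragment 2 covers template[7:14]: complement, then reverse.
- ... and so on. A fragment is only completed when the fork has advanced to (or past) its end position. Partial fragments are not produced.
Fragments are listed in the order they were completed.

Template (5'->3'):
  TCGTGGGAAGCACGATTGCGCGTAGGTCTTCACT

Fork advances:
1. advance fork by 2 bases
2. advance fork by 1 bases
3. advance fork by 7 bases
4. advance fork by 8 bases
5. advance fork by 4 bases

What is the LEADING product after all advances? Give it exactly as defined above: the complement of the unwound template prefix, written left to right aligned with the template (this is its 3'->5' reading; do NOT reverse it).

Step 1: advance 2 -> fork_pos = 0 + 2 = 2.
Step 2: advance 1 -> fork_pos = 2 + 1 = 3.
Step 3: advance 7 -> fork_pos = 3 + 7 = 10.
Step 4: advance 8 -> fork_pos = 10 + 8 = 18.
Step 5: advance 4 -> fork_pos = 18 + 4 = 22.
Unwound prefix: template[0:22] = TCGTGGGAAGCACGATTGCGCG
Complement it base by base (A<->T, C<->G), keeping left-to-right order:
  [0:5] TCGTG -> AGCAC
  [5:10] GGAAG -> CCTTC
  [10:15] CACGA -> GTGCT
  [15:20] TTGCG -> AACGC
  [20:22] CG -> GC
Concatenate: AGCACCCTTCGTGCTAACGCGC (length 22; written aligned with the template, i.e. 3'->5').

Answer: AGCACCCTTCGTGCTAACGCGC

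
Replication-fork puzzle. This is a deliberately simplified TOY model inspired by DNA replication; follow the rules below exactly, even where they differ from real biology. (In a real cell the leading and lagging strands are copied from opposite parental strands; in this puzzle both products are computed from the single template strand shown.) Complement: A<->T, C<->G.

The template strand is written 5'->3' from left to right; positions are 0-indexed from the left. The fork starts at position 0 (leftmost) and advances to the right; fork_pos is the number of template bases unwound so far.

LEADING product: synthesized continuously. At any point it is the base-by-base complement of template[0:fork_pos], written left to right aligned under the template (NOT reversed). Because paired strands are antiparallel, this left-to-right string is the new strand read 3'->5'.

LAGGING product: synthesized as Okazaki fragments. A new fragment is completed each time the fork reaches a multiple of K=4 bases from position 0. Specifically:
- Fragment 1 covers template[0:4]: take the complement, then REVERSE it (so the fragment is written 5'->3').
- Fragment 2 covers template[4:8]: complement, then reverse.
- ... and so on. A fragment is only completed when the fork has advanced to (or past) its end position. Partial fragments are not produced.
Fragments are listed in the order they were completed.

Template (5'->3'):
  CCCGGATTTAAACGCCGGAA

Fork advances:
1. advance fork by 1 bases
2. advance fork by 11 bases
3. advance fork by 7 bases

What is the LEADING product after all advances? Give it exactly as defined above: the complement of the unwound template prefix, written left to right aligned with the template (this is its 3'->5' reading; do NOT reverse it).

Step 1: advance 1 -> fork_pos = 0 + 1 = 1.
Step 2: advance 11 -> fork_pos = 1 + 11 = 12.
Step 3: advance 7 -> fork_pos = 12 + 7 = 19.
Unwound prefix: template[0:19] = CCCGGATTTAAACGCCGGA
Complement it base by base (A<->T, C<->G), keeping left-to-right order:
  [0:5] CCCGG -> GGGCC
  [5:10] ATTTA -> TAAAT
  [10:15] AACGC -> TTGCG
  [15:19] CGGA -> GCCT
Concatenate: GGGCCTAAATTTGCGGCCT (length 19; written aligned with the template, i.e. 3'->5').

Answer: GGGCCTAAATTTGCGGCCT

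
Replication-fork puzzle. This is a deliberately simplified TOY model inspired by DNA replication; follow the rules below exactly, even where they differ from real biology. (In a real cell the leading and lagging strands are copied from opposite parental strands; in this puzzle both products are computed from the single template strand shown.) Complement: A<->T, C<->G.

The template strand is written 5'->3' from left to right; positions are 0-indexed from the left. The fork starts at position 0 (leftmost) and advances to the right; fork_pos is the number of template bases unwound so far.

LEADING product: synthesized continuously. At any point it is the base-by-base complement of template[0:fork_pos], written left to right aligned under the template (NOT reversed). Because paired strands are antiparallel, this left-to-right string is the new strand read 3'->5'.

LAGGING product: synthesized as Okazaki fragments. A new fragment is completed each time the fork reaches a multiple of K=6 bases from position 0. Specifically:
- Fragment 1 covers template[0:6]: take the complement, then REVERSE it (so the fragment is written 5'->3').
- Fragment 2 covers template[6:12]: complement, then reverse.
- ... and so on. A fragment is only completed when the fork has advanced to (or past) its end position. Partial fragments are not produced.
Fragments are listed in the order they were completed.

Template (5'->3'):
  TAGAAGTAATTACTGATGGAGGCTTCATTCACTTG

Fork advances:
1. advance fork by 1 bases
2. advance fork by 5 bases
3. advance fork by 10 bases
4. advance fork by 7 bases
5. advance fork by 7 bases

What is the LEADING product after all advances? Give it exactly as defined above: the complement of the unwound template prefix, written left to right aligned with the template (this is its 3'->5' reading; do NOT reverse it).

Step 1: advance 1 -> fork_pos = 0 + 1 = 1.
Step 2: advance 5 -> fork_pos = 1 + 5 = 6.
Step 3: advance 10 -> fork_pos = 6 + 10 = 16.
Step 4: advance 7 -> fork_pos = 16 + 7 = 23.
Step 5: advance 7 -> fork_pos = 23 + 7 = 30.
Unwound prefix: template[0:30] = TAGAAGTAATTACTGATGGAGGCTTCATTC
Complement it base by base (A<->T, C<->G), keeping left-to-right order:
  [0:5] TAGAA -> ATCTT
  [5:10] GTAAT -> CATTA
  [10:15] TACTG -> ATGAC
  [15:20] ATGGA -> TACCT
  [20:25] GGCTT -> CCGAA
  [25:30] CATTC -> GTAAG
Concatenate: ATCTTCATTAATGACTACCTCCGAAGTAAG (length 30; written aligned with the template, i.e. 3'->5').

Answer: ATCTTCATTAATGACTACCTCCGAAGTAAG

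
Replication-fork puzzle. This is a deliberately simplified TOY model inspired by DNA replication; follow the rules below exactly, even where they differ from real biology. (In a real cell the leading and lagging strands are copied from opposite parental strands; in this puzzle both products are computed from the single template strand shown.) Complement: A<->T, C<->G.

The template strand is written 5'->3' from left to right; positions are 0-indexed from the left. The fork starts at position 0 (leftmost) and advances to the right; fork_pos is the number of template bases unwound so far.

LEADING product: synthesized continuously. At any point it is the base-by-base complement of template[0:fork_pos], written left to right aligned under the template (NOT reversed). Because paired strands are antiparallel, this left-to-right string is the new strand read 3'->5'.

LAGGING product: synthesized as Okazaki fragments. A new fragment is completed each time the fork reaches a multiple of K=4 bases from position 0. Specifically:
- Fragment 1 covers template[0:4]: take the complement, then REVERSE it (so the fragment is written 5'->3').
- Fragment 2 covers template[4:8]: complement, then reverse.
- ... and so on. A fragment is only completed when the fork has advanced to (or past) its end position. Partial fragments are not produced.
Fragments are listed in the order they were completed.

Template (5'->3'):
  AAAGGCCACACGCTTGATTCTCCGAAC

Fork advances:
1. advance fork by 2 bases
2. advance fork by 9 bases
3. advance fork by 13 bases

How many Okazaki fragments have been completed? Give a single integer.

Step 1: advance 2 -> fork_pos = 0 + 2 = 2. Next multiple of 4 is 4 (not reached); still 0 fragment(s).
Step 2: advance 9 -> fork_pos = 2 + 9 = 11. Reached multiple(s) of 4: 4, 8 -> fragments 1-2 completed (2 total).
Step 3: advance 13 -> fork_pos = 11 + 13 = 24. Reached multiple(s) of 4: 12, 16, 20, 24 -> fragments 3-6 completed (6 total).
Check: final fork_pos = 24; the multiples of 4 that are <= 24 are 4..24 -> 24 // 4 = 6 completed fragment(s).

Answer: 6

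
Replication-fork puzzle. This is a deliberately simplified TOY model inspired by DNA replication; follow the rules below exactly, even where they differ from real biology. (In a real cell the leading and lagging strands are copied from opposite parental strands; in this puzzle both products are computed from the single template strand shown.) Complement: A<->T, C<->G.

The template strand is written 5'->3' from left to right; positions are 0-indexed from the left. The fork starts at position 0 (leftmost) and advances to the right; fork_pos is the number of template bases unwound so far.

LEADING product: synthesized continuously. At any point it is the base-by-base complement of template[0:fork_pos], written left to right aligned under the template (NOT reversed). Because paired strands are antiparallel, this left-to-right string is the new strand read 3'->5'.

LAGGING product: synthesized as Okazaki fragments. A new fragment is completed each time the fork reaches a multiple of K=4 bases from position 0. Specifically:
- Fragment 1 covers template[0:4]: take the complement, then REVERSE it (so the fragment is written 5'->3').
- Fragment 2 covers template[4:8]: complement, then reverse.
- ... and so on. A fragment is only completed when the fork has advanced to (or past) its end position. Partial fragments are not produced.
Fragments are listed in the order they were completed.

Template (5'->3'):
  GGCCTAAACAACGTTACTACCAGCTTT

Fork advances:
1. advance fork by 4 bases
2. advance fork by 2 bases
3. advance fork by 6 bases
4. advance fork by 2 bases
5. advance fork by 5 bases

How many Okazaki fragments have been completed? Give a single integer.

Step 1: advance 4 -> fork_pos = 0 + 4 = 4. Reached multiple(s) of 4: 4 -> fragment 1 completed (1 total).
Step 2: advance 2 -> fork_pos = 4 + 2 = 6. Next multiple of 4 is 8 (not reached); still 1 fragment(s).
Step 3: advance 6 -> fork_pos = 6 + 6 = 12. Reached multiple(s) of 4: 8, 12 -> fragments 2-3 completed (3 total).
Step 4: advance 2 -> fork_pos = 12 + 2 = 14. Next multiple of 4 is 16 (not reached); still 3 fragment(s).
Step 5: advance 5 -> fork_pos = 14 + 5 = 19. Reached multiple(s) of 4: 16 -> fragment 4 completed (4 total).
Check: final fork_pos = 19; the multiples of 4 that are <= 19 are 4..16 -> 19 // 4 = 4 completed fragment(s).

Answer: 4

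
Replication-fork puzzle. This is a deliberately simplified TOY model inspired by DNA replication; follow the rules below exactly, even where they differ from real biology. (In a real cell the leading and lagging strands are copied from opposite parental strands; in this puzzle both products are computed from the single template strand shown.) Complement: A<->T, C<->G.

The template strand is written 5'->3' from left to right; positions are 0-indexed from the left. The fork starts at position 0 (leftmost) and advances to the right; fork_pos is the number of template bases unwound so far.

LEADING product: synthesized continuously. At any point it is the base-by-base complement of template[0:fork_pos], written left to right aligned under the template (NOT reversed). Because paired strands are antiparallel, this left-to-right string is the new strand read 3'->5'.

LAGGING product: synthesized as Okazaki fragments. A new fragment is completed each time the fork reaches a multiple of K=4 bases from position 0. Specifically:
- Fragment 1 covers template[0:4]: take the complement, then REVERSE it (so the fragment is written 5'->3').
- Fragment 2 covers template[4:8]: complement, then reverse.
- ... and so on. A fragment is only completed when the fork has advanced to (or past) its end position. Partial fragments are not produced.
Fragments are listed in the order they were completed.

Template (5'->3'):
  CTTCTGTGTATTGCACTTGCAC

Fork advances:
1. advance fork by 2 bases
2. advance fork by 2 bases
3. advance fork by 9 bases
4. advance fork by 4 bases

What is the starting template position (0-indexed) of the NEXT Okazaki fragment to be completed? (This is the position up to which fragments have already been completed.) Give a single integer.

Answer: 16

Derivation:
Step 1: advance 2 -> fork_pos = 0 + 2 = 2. Next multiple of 4 is 4 (not reached); still 0 fragment(s).
Step 2: advance 2 -> fork_pos = 2 + 2 = 4. Reached multiple(s) of 4: 4 -> fragment 1 completed (1 total).
Step 3: advance 9 -> fork_pos = 4 + 9 = 13. Reached multiple(s) of 4: 8, 12 -> fragments 2-3 completed (3 total).
Step 4: advance 4 -> fork_pos = 13 + 4 = 17. Reached multiple(s) of 4: 16 -> fragment 4 completed (4 total).
4 fragment(s) completed, covering template[0:16] (4 x 4 = 16). The next fragment, fragment 5, covers template[16:20], so it starts at position 16.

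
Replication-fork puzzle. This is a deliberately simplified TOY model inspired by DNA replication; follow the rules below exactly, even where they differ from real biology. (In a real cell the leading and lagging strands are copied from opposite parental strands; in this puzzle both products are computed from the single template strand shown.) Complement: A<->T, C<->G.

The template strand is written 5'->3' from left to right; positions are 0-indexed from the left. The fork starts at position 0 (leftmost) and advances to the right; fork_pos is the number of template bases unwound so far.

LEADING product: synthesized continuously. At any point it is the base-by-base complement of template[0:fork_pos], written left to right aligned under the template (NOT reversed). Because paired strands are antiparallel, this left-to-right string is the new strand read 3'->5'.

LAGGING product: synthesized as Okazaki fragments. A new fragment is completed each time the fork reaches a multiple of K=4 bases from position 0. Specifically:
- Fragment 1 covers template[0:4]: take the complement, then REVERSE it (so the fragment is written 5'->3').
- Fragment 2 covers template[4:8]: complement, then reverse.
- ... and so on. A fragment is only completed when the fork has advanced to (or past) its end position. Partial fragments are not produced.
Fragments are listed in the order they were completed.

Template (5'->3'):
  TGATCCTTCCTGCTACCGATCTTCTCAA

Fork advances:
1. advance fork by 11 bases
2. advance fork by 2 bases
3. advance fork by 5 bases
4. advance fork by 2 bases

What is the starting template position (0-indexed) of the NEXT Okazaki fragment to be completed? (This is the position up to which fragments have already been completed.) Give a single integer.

Answer: 20

Derivation:
Step 1: advance 11 -> fork_pos = 0 + 11 = 11. Reached multiple(s) of 4: 4, 8 -> fragments 1-2 completed (2 total).
Step 2: advance 2 -> fork_pos = 11 + 2 = 13. Reached multiple(s) of 4: 12 -> fragment 3 completed (3 total).
Step 3: advance 5 -> fork_pos = 13 + 5 = 18. Reached multiple(s) of 4: 16 -> fragment 4 completed (4 total).
Step 4: advance 2 -> fork_pos = 18 + 2 = 20. Reached multiple(s) of 4: 20 -> fragment 5 completed (5 total).
5 fragment(s) completed, covering template[0:20] (5 x 4 = 20). The next fragment, fragment 6, covers template[20:24], so it starts at position 20.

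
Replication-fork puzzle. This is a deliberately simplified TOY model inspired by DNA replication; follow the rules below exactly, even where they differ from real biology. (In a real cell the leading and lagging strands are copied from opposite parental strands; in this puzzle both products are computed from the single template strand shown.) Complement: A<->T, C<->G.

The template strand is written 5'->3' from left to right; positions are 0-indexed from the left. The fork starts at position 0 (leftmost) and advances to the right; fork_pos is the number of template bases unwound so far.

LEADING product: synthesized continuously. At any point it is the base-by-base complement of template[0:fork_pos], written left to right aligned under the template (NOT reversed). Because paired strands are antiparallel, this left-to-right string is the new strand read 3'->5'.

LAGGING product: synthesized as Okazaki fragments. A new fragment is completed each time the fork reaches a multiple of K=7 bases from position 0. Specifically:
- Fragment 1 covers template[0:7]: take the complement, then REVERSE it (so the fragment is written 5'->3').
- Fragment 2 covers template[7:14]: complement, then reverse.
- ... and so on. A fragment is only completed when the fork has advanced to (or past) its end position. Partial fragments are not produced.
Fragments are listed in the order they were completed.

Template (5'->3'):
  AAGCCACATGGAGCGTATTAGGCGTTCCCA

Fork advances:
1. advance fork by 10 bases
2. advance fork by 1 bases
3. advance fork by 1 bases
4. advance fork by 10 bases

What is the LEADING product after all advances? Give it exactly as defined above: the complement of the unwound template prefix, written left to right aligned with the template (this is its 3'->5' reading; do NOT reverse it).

Answer: TTCGGTGTACCTCGCATAATCC

Derivation:
Step 1: advance 10 -> fork_pos = 0 + 10 = 10.
Step 2: advance 1 -> fork_pos = 10 + 1 = 11.
Step 3: advance 1 -> fork_pos = 11 + 1 = 12.
Step 4: advance 10 -> fork_pos = 12 + 10 = 22.
Unwound prefix: template[0:22] = AAGCCACATGGAGCGTATTAGG
Complement it base by base (A<->T, C<->G), keeping left-to-right order:
  [0:5] AAGCC -> TTCGG
  [5:10] ACATG -> TGTAC
  [10:15] GAGCG -> CTCGC
  [15:20] TATTA -> ATAAT
  [20:22] GG -> CC
Concatenate: TTCGGTGTACCTCGCATAATCC (length 22; written aligned with the template, i.e. 3'->5').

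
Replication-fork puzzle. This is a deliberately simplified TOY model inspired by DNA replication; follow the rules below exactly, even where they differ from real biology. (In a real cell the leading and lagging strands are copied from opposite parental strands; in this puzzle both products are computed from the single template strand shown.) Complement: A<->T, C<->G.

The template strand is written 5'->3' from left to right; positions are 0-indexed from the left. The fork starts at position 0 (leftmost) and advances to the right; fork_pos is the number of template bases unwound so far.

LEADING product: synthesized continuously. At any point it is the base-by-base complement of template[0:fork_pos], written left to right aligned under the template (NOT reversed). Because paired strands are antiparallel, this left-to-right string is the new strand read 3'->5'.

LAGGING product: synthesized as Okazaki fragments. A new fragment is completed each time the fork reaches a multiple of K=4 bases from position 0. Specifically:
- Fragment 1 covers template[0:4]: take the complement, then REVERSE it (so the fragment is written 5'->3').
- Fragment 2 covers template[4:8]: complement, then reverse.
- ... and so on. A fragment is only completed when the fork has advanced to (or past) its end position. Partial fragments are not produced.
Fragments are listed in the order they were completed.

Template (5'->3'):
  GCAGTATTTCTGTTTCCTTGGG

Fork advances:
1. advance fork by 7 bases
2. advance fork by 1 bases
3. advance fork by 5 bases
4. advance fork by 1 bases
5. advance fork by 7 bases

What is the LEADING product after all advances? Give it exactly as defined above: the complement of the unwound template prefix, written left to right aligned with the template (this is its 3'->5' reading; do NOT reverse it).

Answer: CGTCATAAAGACAAAGGAACC

Derivation:
Step 1: advance 7 -> fork_pos = 0 + 7 = 7.
Step 2: advance 1 -> fork_pos = 7 + 1 = 8.
Step 3: advance 5 -> fork_pos = 8 + 5 = 13.
Step 4: advance 1 -> fork_pos = 13 + 1 = 14.
Step 5: advance 7 -> fork_pos = 14 + 7 = 21.
Unwound prefix: template[0:21] = GCAGTATTTCTGTTTCCTTGG
Complement it base by base (A<->T, C<->G), keeping left-to-right order:
  [0:5] GCAGT -> CGTCA
  [5:10] ATTTC -> TAAAG
  [10:15] TGTTT -> ACAAA
  [15:20] CCTTG -> GGAAC
  [20:21] G -> C
Concatenate: CGTCATAAAGACAAAGGAACC (length 21; written aligned with the template, i.e. 3'->5').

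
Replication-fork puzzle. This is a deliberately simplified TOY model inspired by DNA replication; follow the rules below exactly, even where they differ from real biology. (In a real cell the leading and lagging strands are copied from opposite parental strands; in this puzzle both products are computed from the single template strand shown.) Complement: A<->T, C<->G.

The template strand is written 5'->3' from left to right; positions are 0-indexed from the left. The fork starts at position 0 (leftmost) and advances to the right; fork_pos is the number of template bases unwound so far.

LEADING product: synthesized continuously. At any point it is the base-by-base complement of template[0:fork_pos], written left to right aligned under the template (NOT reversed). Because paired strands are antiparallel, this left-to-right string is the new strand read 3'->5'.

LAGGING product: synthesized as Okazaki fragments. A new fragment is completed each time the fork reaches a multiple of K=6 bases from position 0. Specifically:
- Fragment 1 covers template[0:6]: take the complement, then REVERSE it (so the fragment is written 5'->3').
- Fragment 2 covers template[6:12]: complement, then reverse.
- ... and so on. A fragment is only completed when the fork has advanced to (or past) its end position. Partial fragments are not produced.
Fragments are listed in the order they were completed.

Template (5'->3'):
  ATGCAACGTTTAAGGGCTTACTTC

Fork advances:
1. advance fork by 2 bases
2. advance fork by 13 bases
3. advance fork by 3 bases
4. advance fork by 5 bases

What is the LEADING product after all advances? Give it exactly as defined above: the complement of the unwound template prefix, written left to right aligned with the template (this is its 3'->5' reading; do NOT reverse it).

Answer: TACGTTGCAAATTCCCGAATGAA

Derivation:
Step 1: advance 2 -> fork_pos = 0 + 2 = 2.
Step 2: advance 13 -> fork_pos = 2 + 13 = 15.
Step 3: advance 3 -> fork_pos = 15 + 3 = 18.
Step 4: advance 5 -> fork_pos = 18 + 5 = 23.
Unwound prefix: template[0:23] = ATGCAACGTTTAAGGGCTTACTT
Complement it base by base (A<->T, C<->G), keeping left-to-right order:
  [0:5] ATGCA -> TACGT
  [5:10] ACGTT -> TGCAA
  [10:15] TAAGG -> ATTCC
  [15:20] GCTTA -> CGAAT
  [20:23] CTT -> GAA
Concatenate: TACGTTGCAAATTCCCGAATGAA (length 23; written aligned with the template, i.e. 3'->5').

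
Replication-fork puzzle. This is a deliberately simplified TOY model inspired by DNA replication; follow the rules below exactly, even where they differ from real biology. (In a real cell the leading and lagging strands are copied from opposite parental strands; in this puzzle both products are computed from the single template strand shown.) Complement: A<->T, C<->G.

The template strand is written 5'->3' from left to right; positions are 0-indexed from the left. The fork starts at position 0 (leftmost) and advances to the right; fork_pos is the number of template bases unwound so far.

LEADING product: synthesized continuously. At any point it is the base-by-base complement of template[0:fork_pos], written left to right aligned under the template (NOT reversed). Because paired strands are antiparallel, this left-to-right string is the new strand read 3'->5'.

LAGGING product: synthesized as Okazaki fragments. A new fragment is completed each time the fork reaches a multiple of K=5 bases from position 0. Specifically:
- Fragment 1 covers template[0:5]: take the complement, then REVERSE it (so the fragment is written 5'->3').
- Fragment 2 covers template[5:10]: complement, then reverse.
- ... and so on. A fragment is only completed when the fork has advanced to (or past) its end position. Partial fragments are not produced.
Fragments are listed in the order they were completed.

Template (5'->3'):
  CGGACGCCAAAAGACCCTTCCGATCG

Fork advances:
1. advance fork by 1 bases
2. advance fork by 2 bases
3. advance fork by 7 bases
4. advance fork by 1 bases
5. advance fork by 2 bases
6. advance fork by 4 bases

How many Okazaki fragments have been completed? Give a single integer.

Step 1: advance 1 -> fork_pos = 0 + 1 = 1. Next multiple of 5 is 5 (not reached); still 0 fragment(s).
Step 2: advance 2 -> fork_pos = 1 + 2 = 3. Next multiple of 5 is 5 (not reached); still 0 fragment(s).
Step 3: advance 7 -> fork_pos = 3 + 7 = 10. Reached multiple(s) of 5: 5, 10 -> fragments 1-2 completed (2 total).
Step 4: advance 1 -> fork_pos = 10 + 1 = 11. Next multiple of 5 is 15 (not reached); still 2 fragment(s).
Step 5: advance 2 -> fork_pos = 11 + 2 = 13. Next multiple of 5 is 15 (not reached); still 2 fragment(s).
Step 6: advance 4 -> fork_pos = 13 + 4 = 17. Reached multiple(s) of 5: 15 -> fragment 3 completed (3 total).
Check: final fork_pos = 17; the multiples of 5 that are <= 17 are 5..15 -> 17 // 5 = 3 completed fragment(s).

Answer: 3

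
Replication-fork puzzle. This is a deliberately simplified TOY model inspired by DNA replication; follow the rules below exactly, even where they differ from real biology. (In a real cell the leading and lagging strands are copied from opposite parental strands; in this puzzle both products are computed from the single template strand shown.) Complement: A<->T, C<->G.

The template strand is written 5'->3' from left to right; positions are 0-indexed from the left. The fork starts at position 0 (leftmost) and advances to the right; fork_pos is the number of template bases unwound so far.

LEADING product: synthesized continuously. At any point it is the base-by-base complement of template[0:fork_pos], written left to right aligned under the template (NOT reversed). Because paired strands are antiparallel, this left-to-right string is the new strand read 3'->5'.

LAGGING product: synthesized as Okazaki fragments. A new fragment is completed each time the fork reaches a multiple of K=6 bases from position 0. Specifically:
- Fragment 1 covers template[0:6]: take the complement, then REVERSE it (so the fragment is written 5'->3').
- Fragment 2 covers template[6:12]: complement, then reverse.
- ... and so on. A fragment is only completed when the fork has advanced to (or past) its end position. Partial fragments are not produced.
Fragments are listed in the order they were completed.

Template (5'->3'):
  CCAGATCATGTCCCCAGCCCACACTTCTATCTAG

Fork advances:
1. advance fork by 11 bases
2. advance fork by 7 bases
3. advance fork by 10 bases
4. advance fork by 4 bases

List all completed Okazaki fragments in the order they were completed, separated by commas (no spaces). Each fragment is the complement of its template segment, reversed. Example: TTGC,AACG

Step 1: advance 11 -> fork_pos = 0 + 11 = 11. Reached multiple(s) of 6: 6 -> fragment 1 completed (1 total).
Step 2: advance 7 -> fork_pos = 11 + 7 = 18. Reached multiple(s) of 6: 12, 18 -> fragments 2-3 completed (3 total).
Step 3: advance 10 -> fork_pos = 18 + 10 = 28. Reached multiple(s) of 6: 24 -> fragment 4 completed (4 total).
Step 4: advance 4 -> fork_pos = 28 + 4 = 32. Reached multiple(s) of 6: 30 -> fragment 5 completed (5 total).
Final fork_pos = 32, so 5 fragment(s) are complete. Build each: template segment -> complement -> reverse.
Fragment 1: template[0:6] = CCAGAT -> complement GGTCTA -> reversed ATCTGG
Fragment 2: template[6:12] = CATGTC -> complement GTACAG -> reversed GACATG
Fragment 3: template[12:18] = CCCAGC -> complement GGGTCG -> reversed GCTGGG
Fragment 4: template[18:24] = CCACAC -> complement GGTGTG -> reversed GTGTGG
Fragment 5: template[24:30] = TTCTAT -> complement AAGATA -> reversed ATAGAA

Answer: ATCTGG,GACATG,GCTGGG,GTGTGG,ATAGAA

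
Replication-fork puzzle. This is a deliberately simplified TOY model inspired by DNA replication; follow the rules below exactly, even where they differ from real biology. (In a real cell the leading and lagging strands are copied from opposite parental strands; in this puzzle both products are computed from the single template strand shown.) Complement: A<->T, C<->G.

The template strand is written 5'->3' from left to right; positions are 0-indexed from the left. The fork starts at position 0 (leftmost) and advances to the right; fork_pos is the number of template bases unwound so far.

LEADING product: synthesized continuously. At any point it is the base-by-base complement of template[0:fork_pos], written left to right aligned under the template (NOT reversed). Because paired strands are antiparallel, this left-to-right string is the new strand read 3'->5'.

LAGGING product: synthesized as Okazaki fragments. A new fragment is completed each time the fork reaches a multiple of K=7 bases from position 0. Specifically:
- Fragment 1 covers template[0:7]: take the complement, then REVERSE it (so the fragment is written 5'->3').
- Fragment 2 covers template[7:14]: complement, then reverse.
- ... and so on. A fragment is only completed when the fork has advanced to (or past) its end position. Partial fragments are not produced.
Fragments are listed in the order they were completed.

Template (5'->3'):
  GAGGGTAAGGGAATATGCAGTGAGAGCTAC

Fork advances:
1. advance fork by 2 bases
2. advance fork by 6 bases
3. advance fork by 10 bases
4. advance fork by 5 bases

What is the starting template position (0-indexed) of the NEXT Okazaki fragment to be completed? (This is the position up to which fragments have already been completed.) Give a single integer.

Step 1: advance 2 -> fork_pos = 0 + 2 = 2. Next multiple of 7 is 7 (not reached); still 0 fragment(s).
Step 2: advance 6 -> fork_pos = 2 + 6 = 8. Reached multiple(s) of 7: 7 -> fragment 1 completed (1 total).
Step 3: advance 10 -> fork_pos = 8 + 10 = 18. Reached multiple(s) of 7: 14 -> fragment 2 completed (2 total).
Step 4: advance 5 -> fork_pos = 18 + 5 = 23. Reached multiple(s) of 7: 21 -> fragment 3 completed (3 total).
3 fragment(s) completed, covering template[0:21] (3 x 7 = 21). The next fragment, fragment 4, covers template[21:28], so it starts at position 21.

Answer: 21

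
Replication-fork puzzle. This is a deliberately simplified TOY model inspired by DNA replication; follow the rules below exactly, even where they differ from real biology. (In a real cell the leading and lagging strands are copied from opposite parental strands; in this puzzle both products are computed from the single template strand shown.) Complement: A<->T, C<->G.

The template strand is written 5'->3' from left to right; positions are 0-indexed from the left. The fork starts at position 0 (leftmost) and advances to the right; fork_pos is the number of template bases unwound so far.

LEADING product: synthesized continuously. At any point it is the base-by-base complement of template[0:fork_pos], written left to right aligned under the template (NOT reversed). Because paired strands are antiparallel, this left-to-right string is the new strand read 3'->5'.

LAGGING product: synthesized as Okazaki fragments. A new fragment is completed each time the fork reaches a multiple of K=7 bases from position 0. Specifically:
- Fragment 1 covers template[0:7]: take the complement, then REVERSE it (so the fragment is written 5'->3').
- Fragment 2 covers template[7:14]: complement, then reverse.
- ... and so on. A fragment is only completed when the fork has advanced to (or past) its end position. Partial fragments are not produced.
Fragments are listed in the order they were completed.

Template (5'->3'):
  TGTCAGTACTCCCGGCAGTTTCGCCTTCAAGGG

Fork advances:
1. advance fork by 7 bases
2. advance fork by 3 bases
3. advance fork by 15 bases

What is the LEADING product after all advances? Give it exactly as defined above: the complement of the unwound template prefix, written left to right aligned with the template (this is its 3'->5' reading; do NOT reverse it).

Step 1: advance 7 -> fork_pos = 0 + 7 = 7.
Step 2: advance 3 -> fork_pos = 7 + 3 = 10.
Step 3: advance 15 -> fork_pos = 10 + 15 = 25.
Unwound prefix: template[0:25] = TGTCAGTACTCCCGGCAGTTTCGCC
Complement it base by base (A<->T, C<->G), keeping left-to-right order:
  [0:5] TGTCA -> ACAGT
  [5:10] GTACT -> CATGA
  [10:15] CCCGG -> GGGCC
  [15:20] CAGTT -> GTCAA
  [20:25] TCGCC -> AGCGG
Concatenate: ACAGTCATGAGGGCCGTCAAAGCGG (length 25; written aligned with the template, i.e. 3'->5').

Answer: ACAGTCATGAGGGCCGTCAAAGCGG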